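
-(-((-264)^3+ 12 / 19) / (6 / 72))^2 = -17599212104338854144 / 361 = -48751280067420648.60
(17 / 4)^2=289 / 16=18.06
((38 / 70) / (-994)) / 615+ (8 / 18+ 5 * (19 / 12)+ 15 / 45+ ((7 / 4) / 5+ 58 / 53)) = 34491533569 / 3401940150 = 10.14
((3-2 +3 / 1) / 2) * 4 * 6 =48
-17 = -17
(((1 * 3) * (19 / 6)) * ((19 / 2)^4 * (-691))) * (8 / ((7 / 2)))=-1710984409 / 14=-122213172.07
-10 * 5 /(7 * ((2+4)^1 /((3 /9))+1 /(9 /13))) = -0.37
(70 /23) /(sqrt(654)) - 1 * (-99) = 35 * sqrt(654) /7521 + 99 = 99.12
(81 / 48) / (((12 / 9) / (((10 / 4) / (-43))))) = -405 / 5504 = -0.07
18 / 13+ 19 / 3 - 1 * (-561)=568.72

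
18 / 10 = 9 / 5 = 1.80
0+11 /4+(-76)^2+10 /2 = 23135 /4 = 5783.75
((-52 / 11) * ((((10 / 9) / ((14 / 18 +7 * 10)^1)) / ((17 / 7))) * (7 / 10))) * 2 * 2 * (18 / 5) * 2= -576 / 935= -0.62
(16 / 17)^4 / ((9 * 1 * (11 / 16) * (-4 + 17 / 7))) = -7340032 / 90954369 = -0.08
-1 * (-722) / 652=361 / 326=1.11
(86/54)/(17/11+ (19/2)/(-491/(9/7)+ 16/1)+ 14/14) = 3115178/4928229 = 0.63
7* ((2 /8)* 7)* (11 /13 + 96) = 61691 /52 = 1186.37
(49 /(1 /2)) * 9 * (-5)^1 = -4410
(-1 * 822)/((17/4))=-193.41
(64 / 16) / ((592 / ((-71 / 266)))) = -71 / 39368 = -0.00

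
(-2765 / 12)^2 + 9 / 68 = 129969149 / 2448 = 53091.97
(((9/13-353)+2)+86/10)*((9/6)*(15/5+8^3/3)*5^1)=-11571931/26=-445074.27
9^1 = 9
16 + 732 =748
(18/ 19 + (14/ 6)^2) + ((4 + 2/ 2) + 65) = 13063/ 171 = 76.39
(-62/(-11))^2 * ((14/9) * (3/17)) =53816/6171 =8.72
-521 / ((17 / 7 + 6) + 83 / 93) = -339171 / 6068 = -55.90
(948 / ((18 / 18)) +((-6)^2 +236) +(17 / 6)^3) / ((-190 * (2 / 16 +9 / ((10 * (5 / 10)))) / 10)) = -122015 / 3591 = -33.98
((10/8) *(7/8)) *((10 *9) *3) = 4725/16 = 295.31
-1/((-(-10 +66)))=1/56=0.02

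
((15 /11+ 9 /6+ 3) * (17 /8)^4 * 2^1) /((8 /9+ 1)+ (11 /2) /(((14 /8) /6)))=678775167 /58888192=11.53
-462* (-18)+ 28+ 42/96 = 133511/16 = 8344.44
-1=-1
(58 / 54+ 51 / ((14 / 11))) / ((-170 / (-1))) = 15553 / 64260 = 0.24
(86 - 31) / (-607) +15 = 9050 / 607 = 14.91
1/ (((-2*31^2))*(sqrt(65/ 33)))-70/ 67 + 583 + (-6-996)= -28143/ 67-sqrt(2145)/ 124930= -420.05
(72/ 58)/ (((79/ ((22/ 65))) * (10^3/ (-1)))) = -99/ 18614375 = -0.00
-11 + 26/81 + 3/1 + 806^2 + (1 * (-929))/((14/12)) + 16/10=1839443356/2835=648833.64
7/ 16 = 0.44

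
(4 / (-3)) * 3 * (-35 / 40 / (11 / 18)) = 63 / 11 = 5.73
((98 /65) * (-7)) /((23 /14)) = -9604 /1495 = -6.42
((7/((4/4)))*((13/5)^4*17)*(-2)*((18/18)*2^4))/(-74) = 54380144/23125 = 2351.57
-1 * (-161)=161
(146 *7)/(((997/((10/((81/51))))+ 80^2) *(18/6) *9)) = 173740/30102813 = 0.01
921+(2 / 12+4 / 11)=60821 / 66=921.53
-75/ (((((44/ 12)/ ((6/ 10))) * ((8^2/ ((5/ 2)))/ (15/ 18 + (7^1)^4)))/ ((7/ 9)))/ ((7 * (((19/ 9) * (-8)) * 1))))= 335416025/ 3168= 105876.27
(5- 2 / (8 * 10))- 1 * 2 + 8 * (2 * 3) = 2039 / 40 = 50.98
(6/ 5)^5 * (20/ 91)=0.55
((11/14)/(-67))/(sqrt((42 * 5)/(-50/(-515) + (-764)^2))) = -11 * sqrt(325102674435)/10144470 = -0.62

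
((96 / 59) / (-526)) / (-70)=24 / 543095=0.00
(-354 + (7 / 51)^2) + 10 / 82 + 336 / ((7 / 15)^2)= 887571500 / 746487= 1189.00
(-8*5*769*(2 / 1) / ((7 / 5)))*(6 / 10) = -184560 / 7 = -26365.71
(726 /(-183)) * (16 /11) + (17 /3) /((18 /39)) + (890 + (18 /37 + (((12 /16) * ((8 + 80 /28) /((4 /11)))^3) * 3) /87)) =1281294785417 /808213644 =1585.34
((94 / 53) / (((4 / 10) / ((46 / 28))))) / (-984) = -0.01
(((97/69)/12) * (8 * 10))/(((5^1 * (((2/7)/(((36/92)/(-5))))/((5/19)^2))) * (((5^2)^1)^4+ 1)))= -3395/37298728297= -0.00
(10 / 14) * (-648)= -3240 / 7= -462.86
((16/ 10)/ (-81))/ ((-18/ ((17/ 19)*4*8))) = 2176/ 69255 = 0.03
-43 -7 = -50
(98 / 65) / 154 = 7 / 715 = 0.01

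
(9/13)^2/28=81/4732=0.02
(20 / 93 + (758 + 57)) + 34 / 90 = 1137752 / 1395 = 815.59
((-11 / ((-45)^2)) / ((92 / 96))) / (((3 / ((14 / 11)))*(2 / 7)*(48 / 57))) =-931 / 93150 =-0.01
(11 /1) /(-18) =-11 /18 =-0.61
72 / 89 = 0.81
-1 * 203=-203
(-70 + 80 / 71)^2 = 23912100 / 5041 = 4743.52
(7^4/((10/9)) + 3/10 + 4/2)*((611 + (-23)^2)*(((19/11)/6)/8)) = 976144/11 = 88740.36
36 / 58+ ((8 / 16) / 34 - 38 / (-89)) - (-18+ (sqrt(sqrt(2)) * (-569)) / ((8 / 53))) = 3345597 / 175508+ 30157 * 2^(1 / 4) / 8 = 4501.93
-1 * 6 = -6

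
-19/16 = -1.19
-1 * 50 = -50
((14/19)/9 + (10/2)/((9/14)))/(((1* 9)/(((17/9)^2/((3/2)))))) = 258944/124659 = 2.08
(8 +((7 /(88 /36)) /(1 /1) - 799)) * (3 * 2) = -52017 /11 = -4728.82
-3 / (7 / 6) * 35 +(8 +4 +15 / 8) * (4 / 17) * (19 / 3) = -2357 / 34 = -69.32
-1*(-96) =96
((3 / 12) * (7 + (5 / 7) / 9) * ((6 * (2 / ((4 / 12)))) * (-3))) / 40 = -669 / 140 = -4.78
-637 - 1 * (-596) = -41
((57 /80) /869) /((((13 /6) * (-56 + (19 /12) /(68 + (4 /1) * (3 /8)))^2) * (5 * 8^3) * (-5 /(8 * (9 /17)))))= -267615171 /6697099618752400000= -0.00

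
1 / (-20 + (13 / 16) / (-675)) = -10800 / 216013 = -0.05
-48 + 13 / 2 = -83 / 2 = -41.50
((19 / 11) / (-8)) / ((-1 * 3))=19 / 264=0.07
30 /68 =15 /34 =0.44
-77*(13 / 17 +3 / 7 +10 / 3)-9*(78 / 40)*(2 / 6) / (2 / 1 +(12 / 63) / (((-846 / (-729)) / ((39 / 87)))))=-351.37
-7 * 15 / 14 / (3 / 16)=-40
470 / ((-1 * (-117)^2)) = -470 / 13689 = -0.03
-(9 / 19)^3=-0.11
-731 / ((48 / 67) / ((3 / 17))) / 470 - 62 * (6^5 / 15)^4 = -4209005706407673533 / 940000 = -4477665645114.55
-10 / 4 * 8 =-20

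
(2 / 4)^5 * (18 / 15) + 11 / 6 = 449 / 240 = 1.87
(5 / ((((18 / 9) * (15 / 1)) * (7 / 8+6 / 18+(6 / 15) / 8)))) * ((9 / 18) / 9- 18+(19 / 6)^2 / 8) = -24035 / 10872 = -2.21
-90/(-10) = 9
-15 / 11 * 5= -75 / 11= -6.82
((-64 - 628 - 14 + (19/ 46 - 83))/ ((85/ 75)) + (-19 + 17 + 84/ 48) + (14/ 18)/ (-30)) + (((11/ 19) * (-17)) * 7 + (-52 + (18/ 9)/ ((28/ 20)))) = -22902080657/ 28081620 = -815.55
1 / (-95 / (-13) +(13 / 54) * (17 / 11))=7722 / 59303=0.13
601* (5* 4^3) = 192320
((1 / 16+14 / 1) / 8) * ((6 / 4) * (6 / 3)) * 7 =4725 / 128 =36.91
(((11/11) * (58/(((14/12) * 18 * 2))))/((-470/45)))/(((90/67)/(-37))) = 71891/19740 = 3.64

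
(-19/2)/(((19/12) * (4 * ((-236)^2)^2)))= -3/6204088832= -0.00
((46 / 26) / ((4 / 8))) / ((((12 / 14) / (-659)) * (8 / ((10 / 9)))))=-530495 / 1404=-377.85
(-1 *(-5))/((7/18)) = 90/7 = 12.86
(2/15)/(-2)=-1/15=-0.07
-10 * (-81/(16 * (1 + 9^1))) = 81/16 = 5.06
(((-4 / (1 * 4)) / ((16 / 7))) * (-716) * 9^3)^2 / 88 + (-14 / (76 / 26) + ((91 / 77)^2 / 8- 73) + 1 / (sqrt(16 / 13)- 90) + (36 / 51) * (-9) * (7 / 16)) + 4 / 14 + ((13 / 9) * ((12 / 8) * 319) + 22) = 1638606034749034008829 / 2765155392384- sqrt(13) / 26321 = 592590940.55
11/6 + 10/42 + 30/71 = 2.49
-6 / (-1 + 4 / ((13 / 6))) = -78 / 11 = -7.09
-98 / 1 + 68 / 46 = -2220 / 23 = -96.52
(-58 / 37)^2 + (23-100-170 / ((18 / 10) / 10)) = -1018.99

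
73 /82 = 0.89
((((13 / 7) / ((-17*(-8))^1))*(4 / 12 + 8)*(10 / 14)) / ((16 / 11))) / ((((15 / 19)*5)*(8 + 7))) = 2717 / 2878848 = 0.00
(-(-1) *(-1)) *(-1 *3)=3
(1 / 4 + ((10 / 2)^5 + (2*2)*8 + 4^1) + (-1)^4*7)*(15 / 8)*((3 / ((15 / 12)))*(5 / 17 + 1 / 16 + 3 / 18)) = 7460.53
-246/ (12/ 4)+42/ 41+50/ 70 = -23035/ 287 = -80.26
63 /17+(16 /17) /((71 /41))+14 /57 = 309251 /68799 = 4.49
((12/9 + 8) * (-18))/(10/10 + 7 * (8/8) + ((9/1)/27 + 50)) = -2.88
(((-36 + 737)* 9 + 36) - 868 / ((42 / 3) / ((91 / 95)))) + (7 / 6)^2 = 21501443 / 3420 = 6286.97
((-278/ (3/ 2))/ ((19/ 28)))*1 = -15568/ 57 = -273.12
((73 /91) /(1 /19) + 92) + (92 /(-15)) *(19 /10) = 652391 /6825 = 95.59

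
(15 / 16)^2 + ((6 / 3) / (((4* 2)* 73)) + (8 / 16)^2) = 21161 / 18688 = 1.13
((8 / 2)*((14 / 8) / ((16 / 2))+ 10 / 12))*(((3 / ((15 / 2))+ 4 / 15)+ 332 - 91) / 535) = 14645 / 7704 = 1.90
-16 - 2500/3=-2548/3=-849.33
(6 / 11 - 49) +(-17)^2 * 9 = 28078 / 11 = 2552.55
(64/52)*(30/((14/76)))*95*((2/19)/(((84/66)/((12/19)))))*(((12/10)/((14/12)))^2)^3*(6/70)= 165505114570752/1639365284375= 100.96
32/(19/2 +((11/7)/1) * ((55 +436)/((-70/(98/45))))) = -14400/6527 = -2.21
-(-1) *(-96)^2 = 9216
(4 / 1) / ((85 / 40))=32 / 17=1.88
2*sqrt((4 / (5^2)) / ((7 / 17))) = 1.25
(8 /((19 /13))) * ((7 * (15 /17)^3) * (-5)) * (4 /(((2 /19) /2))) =-49140000 /4913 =-10002.04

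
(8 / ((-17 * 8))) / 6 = -1 / 102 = -0.01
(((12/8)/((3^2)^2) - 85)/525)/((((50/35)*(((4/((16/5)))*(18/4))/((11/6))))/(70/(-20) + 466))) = -1867723/109350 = -17.08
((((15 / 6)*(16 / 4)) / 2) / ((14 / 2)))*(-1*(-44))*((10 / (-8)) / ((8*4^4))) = -275 / 14336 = -0.02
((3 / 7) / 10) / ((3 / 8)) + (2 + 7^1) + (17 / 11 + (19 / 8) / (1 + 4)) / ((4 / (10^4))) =3896393 / 770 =5060.25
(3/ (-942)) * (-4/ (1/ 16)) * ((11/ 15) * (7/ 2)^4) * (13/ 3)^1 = 686686/ 7065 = 97.20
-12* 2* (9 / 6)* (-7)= 252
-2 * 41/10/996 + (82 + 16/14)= 2898073/34860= 83.13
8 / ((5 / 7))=11.20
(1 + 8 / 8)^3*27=216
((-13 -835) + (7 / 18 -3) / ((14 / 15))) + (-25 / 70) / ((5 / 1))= -71473 / 84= -850.87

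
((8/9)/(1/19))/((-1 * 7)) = -152/63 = -2.41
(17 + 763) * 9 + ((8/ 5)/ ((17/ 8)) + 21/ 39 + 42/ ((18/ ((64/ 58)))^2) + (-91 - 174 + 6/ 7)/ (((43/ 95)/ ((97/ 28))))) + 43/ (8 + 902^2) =416779240598445626/ 83359330387515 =4999.79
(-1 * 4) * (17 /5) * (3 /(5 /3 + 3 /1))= -306 /35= -8.74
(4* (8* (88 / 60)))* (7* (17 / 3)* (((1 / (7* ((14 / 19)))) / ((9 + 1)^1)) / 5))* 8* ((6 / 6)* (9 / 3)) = 454784 / 2625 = 173.25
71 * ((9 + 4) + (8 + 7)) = 1988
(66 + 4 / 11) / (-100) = -73 / 110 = -0.66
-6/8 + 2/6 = -5/12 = -0.42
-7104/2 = -3552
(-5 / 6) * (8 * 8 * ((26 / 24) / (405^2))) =-104 / 295245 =-0.00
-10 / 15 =-2 / 3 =-0.67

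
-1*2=-2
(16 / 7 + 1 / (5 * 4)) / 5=327 / 700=0.47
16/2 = 8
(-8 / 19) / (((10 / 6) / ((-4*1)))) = 96 / 95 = 1.01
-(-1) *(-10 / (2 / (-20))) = 100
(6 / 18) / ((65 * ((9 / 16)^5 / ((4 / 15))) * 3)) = 4194304 / 518154975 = 0.01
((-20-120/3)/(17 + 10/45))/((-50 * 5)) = 0.01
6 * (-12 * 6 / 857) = -432 / 857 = -0.50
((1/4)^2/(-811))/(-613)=0.00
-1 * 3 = -3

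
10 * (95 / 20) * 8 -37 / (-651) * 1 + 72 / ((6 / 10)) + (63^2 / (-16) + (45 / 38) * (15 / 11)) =552092957 / 2176944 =253.61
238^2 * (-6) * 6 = -2039184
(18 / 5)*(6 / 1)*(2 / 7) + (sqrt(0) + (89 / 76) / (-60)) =196369 / 31920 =6.15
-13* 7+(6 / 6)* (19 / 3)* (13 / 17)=-4394 / 51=-86.16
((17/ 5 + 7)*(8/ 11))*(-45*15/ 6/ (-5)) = 1872/ 11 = 170.18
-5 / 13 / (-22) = 5 / 286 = 0.02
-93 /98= -0.95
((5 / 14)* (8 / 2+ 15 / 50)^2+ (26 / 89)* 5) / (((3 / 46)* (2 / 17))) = 26191917 / 24920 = 1051.04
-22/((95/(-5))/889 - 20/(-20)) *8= -179.84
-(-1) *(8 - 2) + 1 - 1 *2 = 5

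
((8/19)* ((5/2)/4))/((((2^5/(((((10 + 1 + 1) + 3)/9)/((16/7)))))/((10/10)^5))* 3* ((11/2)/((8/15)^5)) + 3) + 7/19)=4480/285734219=0.00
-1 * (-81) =81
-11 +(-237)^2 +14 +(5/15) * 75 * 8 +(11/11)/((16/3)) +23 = 902323/16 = 56395.19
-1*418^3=-73034632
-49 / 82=-0.60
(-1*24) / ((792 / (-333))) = 111 / 11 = 10.09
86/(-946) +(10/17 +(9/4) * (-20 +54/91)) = -1469163/34034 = -43.17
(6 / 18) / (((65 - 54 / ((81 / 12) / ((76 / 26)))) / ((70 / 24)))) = 455 / 19476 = 0.02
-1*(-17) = 17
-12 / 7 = -1.71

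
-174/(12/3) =-87/2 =-43.50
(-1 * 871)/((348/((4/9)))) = -871/783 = -1.11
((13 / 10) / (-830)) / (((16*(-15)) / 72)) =39 / 83000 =0.00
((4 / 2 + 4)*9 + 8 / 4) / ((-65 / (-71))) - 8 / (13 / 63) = 112 / 5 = 22.40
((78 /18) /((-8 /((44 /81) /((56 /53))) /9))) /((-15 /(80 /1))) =7579 /567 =13.37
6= 6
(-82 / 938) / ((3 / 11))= -451 / 1407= -0.32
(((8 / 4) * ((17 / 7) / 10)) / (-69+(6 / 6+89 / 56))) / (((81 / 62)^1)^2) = -522784 / 122001795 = -0.00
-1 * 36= -36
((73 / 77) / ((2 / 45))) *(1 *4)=85.32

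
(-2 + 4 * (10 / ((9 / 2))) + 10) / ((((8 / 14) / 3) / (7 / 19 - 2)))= -434 / 3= -144.67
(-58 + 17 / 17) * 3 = -171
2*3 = 6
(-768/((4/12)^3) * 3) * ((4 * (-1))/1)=248832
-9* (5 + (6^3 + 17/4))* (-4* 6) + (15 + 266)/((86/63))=4201947/86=48859.85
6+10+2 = 18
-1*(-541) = 541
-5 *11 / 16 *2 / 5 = -11 / 8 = -1.38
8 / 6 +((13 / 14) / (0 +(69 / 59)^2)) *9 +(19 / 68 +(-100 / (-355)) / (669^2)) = 61796334135841 / 8001533153124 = 7.72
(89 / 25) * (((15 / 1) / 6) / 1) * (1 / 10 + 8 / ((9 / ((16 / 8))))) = 15041 / 900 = 16.71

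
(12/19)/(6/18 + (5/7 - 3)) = -252/779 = -0.32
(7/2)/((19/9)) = 1.66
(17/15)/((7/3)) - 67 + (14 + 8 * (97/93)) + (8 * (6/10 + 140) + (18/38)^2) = 1080.85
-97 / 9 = -10.78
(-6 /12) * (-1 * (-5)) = -5 /2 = -2.50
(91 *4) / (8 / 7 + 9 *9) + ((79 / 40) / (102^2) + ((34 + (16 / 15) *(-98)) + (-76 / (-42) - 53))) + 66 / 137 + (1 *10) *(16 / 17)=-4929197351581 / 45896205600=-107.40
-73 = -73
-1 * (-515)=515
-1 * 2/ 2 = -1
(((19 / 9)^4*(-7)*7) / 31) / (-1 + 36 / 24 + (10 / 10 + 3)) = -12771458 / 1830519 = -6.98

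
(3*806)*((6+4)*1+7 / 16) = 201903 / 8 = 25237.88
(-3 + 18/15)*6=-54/5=-10.80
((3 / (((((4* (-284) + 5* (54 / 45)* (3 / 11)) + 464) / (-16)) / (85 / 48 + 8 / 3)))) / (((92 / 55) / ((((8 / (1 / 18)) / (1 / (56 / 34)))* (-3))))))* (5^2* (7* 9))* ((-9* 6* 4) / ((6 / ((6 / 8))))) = 2761911999000 / 480539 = 5747529.33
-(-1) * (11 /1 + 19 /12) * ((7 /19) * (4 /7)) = 151 /57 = 2.65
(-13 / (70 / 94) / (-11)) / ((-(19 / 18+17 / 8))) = -43992 / 88165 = -0.50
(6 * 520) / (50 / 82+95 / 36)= 960.40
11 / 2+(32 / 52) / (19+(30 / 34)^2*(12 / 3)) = 918537 / 166166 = 5.53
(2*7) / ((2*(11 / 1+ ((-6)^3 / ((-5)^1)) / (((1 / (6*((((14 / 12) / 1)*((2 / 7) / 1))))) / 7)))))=35 / 3079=0.01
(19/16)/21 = 19/336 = 0.06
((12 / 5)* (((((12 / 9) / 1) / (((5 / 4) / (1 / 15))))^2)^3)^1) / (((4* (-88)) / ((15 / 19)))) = -2097152 / 3012998291015625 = -0.00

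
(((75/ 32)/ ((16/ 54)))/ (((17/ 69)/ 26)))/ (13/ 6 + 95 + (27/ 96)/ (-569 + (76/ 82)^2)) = 5204302842375/ 605785777364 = 8.59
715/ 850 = 143/ 170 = 0.84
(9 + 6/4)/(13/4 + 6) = 42/37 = 1.14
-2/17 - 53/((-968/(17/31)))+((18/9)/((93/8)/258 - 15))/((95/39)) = -71067199349/498634983880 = -0.14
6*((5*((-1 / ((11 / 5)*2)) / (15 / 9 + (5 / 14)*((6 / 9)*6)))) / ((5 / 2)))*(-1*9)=1134 / 143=7.93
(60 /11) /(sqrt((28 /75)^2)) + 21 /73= 83742 /5621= 14.90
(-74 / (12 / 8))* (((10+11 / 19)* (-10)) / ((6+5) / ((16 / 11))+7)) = 1586560 / 4427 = 358.38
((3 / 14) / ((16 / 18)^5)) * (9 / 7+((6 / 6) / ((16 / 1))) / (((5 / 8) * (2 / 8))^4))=82262992419 / 2007040000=40.99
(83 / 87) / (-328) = -83 / 28536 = -0.00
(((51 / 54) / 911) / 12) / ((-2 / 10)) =-85 / 196776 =-0.00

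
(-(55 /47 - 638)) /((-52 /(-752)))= 119724 /13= 9209.54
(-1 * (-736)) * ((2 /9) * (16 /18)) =11776 /81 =145.38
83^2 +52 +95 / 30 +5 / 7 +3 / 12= 583391 / 84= 6945.13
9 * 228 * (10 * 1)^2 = 205200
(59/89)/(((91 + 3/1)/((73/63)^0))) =59/8366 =0.01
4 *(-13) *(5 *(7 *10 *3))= -54600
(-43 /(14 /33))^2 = 2013561 /196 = 10273.27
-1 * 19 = -19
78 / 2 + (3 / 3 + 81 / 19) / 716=132664 / 3401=39.01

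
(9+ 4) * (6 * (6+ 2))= 624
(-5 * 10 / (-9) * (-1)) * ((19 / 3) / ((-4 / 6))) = 475 / 9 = 52.78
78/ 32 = 39/ 16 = 2.44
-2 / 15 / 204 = -1 / 1530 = -0.00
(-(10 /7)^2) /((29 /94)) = -9400 /1421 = -6.62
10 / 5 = 2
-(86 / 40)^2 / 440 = -1849 / 176000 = -0.01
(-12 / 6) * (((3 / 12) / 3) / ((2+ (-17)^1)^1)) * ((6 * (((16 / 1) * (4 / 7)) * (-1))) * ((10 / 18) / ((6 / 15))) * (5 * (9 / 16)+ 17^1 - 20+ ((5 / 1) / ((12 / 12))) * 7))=-5570 / 189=-29.47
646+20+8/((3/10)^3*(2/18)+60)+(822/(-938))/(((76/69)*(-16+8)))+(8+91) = 13093114064917/17109975456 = 765.23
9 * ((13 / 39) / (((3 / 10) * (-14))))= -5 / 7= -0.71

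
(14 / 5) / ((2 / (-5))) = -7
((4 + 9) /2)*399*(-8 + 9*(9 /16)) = -243789 /32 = -7618.41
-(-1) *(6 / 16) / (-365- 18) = -3 / 3064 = -0.00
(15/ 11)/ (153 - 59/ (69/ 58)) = 207/ 15697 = 0.01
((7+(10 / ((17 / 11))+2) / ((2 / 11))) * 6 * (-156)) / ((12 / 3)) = -213174 / 17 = -12539.65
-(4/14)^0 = -1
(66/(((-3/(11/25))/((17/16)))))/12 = -2057/2400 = -0.86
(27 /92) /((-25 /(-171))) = 4617 /2300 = 2.01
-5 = -5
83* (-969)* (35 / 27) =-938315 / 9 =-104257.22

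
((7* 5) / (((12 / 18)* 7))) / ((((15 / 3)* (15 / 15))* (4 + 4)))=3 / 16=0.19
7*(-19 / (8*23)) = -133 / 184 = -0.72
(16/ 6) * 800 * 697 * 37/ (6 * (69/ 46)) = 165049600/ 27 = 6112948.15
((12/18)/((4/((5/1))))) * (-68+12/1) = -140/3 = -46.67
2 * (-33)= -66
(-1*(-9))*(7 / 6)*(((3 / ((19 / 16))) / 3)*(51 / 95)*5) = 8568 / 361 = 23.73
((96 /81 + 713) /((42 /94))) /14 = 906301 /7938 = 114.17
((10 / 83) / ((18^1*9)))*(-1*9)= -5 / 747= -0.01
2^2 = 4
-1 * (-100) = 100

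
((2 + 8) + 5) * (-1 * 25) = -375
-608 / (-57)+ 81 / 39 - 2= 419 / 39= 10.74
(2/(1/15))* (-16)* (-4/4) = 480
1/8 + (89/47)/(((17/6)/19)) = 81967/6392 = 12.82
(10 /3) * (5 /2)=25 /3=8.33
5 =5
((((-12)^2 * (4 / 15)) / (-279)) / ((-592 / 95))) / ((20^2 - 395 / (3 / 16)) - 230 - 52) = -2 / 180079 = -0.00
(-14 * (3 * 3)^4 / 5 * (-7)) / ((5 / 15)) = 1928934 / 5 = 385786.80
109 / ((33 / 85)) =9265 / 33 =280.76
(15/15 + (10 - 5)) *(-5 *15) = -450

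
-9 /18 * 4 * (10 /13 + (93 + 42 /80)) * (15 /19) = -147099 /988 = -148.89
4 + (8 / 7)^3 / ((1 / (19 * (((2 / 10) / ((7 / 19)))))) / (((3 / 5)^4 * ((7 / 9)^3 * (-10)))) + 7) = 7146252 / 1694147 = 4.22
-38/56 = -19/28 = -0.68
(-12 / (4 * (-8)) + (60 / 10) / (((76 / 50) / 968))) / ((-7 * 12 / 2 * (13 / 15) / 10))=-14521425 / 13832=-1049.84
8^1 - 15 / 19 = 137 / 19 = 7.21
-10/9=-1.11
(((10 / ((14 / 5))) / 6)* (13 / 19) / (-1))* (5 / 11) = -1625 / 8778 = -0.19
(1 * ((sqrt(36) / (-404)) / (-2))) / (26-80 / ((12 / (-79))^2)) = -27 / 12512284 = -0.00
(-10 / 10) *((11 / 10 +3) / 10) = -41 / 100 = -0.41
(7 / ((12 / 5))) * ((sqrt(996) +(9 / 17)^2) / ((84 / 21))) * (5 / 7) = 675 / 4624 +25 * sqrt(249) / 24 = 16.58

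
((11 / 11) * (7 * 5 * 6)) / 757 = 210 / 757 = 0.28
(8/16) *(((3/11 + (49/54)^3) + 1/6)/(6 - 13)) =-2055215/24249456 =-0.08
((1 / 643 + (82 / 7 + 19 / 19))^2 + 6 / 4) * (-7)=-6612238515 / 5788286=-1142.35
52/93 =0.56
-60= -60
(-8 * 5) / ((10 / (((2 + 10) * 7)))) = -336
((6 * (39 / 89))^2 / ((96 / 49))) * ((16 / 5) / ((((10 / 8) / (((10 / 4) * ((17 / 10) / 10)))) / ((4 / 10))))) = 1.54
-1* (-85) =85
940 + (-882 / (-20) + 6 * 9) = 10381 / 10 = 1038.10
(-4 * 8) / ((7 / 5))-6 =-202 / 7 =-28.86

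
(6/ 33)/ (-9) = -2/ 99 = -0.02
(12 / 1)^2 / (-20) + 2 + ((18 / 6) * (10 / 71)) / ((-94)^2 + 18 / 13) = -106038803 / 20392265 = -5.20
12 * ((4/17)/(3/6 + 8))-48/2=-6840/289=-23.67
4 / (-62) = -2 / 31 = -0.06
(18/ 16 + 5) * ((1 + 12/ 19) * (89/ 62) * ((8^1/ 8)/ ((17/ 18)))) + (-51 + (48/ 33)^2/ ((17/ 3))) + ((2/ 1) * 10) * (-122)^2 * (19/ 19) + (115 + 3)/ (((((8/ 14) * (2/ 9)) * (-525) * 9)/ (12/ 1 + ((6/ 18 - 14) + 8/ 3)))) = 6979700852281/ 23449800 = 297644.37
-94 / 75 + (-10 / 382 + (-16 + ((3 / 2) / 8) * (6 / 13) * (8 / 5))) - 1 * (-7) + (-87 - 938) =-192769142 / 186225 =-1035.14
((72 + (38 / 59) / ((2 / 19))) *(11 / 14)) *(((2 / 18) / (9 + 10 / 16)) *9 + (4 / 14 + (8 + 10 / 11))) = 1650022 / 2891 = 570.74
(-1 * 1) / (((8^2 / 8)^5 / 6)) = -3 / 16384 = -0.00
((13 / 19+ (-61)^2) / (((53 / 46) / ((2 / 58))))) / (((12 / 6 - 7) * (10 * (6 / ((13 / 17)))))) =-10571444 / 37233825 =-0.28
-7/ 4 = -1.75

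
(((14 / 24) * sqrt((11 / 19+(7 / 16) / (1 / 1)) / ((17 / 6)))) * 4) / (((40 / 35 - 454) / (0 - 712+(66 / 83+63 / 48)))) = 46194113 * sqrt(66538) / 5439009920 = 2.19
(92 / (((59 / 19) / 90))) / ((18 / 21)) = 183540 / 59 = 3110.85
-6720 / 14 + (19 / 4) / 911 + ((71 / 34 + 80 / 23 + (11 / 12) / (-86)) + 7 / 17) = -10250124917 / 21623496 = -474.03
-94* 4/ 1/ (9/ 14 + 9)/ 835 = -5264/ 112725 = -0.05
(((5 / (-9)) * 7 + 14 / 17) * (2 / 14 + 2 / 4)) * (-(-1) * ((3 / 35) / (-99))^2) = -67 / 45356850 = -0.00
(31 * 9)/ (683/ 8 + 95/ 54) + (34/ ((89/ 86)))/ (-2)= -22152806/ 1675069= -13.23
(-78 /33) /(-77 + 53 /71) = 923 /29777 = 0.03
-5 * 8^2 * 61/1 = -19520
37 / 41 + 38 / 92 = 2481 / 1886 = 1.32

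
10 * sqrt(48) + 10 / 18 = 5 / 9 + 40 * sqrt(3) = 69.84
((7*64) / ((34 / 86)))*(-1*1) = -19264 / 17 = -1133.18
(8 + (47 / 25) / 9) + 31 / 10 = 5089 / 450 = 11.31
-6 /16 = -3 /8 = -0.38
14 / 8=7 / 4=1.75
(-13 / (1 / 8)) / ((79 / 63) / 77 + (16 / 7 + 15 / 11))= -252252 / 8891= -28.37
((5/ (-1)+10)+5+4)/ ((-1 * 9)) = -14/ 9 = -1.56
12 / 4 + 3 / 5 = 18 / 5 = 3.60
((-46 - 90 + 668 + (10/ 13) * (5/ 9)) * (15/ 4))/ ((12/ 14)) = 1090145/ 468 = 2329.37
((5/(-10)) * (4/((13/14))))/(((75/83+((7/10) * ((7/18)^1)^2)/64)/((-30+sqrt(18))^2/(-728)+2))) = -4629726720/2633099261- 1548979200 * sqrt(2)/2633099261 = -2.59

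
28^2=784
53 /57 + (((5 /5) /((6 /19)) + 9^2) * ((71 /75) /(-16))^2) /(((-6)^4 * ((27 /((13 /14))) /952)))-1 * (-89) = 25831272731059 /287214336000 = 89.94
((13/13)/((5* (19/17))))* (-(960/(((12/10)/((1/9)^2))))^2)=-2176000/124659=-17.46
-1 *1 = -1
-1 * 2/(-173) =2/173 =0.01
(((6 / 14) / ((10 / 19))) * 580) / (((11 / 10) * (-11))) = -33060 / 847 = -39.03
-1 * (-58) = 58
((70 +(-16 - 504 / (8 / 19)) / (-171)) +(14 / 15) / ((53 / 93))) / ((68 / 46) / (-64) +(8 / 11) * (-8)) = -28884172064 / 2142991665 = -13.48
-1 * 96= -96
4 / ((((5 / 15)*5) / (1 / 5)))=12 / 25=0.48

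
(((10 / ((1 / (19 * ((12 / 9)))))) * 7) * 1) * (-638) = -3394160 / 3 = -1131386.67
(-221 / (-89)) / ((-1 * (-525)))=221 / 46725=0.00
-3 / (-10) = 3 / 10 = 0.30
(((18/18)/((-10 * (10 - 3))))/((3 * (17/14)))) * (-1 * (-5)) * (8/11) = -8/561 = -0.01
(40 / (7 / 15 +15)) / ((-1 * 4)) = -75 / 116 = -0.65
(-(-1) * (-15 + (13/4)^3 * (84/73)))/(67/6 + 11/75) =2146275/991048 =2.17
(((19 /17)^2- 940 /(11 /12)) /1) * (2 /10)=-3255949 /15895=-204.84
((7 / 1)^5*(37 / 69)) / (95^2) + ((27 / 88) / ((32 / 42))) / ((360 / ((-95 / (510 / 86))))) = 0.98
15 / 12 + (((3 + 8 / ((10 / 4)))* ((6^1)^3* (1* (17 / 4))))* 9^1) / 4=256147 / 20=12807.35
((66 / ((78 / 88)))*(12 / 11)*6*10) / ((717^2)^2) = 7040 / 381748610997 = 0.00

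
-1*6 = -6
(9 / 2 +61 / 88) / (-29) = -457 / 2552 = -0.18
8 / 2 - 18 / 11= 26 / 11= 2.36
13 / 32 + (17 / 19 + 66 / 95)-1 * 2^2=-6093 / 3040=-2.00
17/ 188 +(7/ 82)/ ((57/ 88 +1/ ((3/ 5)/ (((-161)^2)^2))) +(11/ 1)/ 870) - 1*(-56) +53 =12015207356536895297/ 110139888976905644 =109.09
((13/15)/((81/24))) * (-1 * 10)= -208/81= -2.57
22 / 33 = 2 / 3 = 0.67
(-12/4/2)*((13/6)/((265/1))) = -13/1060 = -0.01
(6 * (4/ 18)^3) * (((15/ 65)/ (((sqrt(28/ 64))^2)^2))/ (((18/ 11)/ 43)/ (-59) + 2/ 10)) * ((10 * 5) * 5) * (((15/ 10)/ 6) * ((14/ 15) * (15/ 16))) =4465120000/ 205039107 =21.78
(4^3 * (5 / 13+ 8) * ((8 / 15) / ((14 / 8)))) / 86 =111616 / 58695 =1.90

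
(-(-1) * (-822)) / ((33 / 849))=-232626 / 11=-21147.82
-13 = -13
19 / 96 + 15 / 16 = 109 / 96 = 1.14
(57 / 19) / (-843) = -1 / 281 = -0.00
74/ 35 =2.11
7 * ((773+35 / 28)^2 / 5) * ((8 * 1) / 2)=67139863 / 20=3356993.15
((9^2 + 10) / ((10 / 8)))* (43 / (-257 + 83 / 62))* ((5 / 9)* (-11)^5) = 1291634344 / 1179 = 1095533.79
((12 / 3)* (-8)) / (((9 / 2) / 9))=-64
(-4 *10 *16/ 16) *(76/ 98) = -1520/ 49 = -31.02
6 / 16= 3 / 8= 0.38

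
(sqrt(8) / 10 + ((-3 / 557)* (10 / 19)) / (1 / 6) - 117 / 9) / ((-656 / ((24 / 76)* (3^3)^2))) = 301278933 / 65953256 - 2187* sqrt(2) / 31160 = 4.47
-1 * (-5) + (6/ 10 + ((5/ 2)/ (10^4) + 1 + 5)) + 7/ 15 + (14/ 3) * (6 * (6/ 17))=4477651/ 204000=21.95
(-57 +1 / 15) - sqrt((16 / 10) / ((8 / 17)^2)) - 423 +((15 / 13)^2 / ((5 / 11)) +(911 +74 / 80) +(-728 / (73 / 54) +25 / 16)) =-302120459 / 2960880 - 17 * sqrt(10) / 20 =-104.73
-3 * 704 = -2112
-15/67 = -0.22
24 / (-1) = -24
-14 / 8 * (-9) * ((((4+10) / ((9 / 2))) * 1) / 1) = 49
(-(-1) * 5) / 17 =5 / 17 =0.29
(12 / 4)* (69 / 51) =69 / 17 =4.06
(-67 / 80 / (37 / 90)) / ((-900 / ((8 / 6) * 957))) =21373 / 7400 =2.89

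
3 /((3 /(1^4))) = 1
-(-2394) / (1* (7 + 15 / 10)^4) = 38304 / 83521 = 0.46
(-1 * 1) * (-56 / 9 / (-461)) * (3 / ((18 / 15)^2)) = -350 / 12447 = -0.03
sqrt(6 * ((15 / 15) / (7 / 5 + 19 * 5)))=sqrt(3615) / 241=0.25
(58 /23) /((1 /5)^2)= 1450 /23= 63.04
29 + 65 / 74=2211 / 74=29.88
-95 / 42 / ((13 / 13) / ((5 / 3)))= -475 / 126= -3.77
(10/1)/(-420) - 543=-22807/42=-543.02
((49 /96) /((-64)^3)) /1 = -49 /25165824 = -0.00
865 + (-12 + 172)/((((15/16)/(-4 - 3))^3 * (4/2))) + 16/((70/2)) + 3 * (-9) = -32463.54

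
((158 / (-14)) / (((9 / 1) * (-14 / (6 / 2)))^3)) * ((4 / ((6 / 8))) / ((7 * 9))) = 158 / 12252303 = 0.00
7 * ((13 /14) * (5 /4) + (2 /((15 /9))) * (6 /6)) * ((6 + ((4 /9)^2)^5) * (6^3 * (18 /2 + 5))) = 193609920603428 /645700815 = 299844.63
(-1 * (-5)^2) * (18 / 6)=-75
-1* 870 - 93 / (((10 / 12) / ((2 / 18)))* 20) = -43531 / 50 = -870.62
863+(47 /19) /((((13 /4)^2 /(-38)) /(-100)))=296247 /169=1752.94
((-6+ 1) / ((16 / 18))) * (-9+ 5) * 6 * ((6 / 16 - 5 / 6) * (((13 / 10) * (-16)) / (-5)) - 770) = -521037 / 5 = -104207.40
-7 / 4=-1.75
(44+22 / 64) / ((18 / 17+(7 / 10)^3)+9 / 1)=3015375 / 707324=4.26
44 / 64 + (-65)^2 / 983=78413 / 15728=4.99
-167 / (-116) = 167 / 116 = 1.44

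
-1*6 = -6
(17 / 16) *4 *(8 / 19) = 34 / 19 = 1.79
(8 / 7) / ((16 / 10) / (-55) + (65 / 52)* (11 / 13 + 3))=57200 / 239169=0.24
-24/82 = -12/41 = -0.29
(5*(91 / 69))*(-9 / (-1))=1365 / 23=59.35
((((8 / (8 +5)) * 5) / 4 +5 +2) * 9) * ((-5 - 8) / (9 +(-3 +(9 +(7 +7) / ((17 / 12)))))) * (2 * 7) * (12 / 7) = -41208 / 47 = -876.77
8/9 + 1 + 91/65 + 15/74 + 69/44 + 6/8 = 106406/18315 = 5.81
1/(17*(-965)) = -1/16405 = -0.00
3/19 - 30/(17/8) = -4509/323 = -13.96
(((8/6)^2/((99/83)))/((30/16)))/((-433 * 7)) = -10624/40509315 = -0.00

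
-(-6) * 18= 108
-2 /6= -1 /3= -0.33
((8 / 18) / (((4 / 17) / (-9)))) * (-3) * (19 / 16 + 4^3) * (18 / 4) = 14960.53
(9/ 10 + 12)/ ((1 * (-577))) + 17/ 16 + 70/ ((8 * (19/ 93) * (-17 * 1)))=-22054501/ 14909680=-1.48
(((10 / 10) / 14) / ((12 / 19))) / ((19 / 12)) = 1 / 14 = 0.07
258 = 258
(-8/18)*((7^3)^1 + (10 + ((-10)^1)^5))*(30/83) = 3985880/249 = 16007.55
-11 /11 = -1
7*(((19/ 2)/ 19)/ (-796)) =-0.00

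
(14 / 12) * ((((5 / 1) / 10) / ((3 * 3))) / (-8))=-7 / 864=-0.01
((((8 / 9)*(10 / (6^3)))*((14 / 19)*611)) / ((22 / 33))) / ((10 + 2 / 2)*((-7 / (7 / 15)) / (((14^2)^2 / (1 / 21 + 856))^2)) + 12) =3092855398330880 / 1326370429118457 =2.33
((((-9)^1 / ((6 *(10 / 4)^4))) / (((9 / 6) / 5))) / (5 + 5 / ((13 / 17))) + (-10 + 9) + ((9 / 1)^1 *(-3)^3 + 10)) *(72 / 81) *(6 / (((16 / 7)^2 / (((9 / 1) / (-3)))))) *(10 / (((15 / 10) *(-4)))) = -53749423 / 45000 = -1194.43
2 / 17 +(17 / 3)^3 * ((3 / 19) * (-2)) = -166700 / 2907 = -57.34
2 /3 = 0.67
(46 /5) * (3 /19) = 138 /95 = 1.45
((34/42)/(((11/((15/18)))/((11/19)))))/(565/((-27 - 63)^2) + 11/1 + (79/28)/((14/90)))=26775/22025674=0.00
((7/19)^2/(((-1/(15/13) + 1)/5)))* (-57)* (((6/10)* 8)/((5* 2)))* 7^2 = -6823.89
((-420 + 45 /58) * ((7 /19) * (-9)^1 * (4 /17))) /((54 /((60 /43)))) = 3404100 /402781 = 8.45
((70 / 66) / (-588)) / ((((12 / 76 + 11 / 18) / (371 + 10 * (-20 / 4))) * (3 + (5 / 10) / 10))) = -304950 / 1235311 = -0.25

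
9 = 9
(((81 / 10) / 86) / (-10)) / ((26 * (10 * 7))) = -81 / 15652000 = -0.00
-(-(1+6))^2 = -49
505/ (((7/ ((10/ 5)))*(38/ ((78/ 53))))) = 39390/ 7049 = 5.59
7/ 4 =1.75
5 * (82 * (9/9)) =410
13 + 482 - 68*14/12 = 1247/3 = 415.67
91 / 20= 4.55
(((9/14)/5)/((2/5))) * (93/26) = 837/728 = 1.15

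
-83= -83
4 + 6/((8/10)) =23/2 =11.50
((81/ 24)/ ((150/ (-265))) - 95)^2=65237929/ 6400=10193.43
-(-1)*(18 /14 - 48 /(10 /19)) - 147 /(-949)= -2981358 /33215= -89.76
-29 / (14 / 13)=-26.93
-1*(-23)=23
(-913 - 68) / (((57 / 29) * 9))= -55.46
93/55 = 1.69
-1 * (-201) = 201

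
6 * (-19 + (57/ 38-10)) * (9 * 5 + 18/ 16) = -60885/ 8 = -7610.62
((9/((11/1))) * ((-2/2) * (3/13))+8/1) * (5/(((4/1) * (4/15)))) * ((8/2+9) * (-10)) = -418875/88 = -4759.94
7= 7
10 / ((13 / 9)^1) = 90 / 13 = 6.92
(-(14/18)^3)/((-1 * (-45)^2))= 343/1476225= 0.00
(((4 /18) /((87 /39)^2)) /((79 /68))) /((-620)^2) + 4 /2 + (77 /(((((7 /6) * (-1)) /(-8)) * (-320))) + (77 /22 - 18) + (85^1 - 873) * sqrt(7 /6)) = -394 * sqrt(42) /3 - 813102733319 /57463091100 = -865.29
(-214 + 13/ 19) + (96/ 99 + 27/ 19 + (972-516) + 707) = 596951/ 627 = 952.07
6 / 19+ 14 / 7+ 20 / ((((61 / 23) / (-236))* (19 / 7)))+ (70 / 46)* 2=-17335298 / 26657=-650.31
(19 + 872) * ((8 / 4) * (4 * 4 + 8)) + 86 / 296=6329707 / 148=42768.29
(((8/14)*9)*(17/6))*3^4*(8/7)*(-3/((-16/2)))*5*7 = 123930/7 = 17704.29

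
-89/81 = -1.10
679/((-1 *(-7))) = 97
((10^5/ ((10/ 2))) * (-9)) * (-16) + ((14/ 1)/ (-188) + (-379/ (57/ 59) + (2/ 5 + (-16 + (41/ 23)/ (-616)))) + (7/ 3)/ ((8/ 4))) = 182163410817583/ 63260120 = 2879593.19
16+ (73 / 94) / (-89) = 133783 / 8366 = 15.99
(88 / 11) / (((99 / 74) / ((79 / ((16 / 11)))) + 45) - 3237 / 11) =-128612 / 4007037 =-0.03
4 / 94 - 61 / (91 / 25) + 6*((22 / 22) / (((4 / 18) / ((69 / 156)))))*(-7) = -1716135 / 17108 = -100.31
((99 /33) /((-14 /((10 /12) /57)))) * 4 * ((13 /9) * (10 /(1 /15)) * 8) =-26000 /1197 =-21.72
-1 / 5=-0.20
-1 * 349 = -349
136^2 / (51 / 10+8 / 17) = 3144320 / 947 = 3320.30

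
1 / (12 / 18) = 3 / 2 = 1.50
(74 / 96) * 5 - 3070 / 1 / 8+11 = -17707 / 48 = -368.90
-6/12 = -1/2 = -0.50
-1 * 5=-5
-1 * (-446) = 446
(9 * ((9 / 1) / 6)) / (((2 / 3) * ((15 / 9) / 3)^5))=4782969 / 12500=382.64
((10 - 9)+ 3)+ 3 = 7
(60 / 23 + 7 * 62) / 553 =10042 / 12719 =0.79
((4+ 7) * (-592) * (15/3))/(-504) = 64.60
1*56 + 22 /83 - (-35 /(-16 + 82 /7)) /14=55459 /996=55.68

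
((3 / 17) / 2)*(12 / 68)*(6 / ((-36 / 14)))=-21 / 578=-0.04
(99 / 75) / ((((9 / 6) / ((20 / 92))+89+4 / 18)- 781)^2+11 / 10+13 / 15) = 0.00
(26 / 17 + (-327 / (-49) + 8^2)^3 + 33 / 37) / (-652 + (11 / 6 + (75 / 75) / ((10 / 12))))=-783668433875700 / 1440729771649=-543.94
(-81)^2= 6561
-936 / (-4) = 234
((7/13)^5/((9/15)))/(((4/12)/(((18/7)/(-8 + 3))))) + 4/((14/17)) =12321436/2599051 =4.74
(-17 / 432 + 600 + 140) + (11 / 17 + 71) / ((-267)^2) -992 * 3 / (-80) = 226044554539 / 290859120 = 777.16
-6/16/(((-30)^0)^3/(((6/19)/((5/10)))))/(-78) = 3/988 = 0.00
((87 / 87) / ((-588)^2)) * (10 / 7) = 5 / 1210104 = 0.00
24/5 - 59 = -271/5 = -54.20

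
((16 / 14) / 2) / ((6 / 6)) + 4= 32 / 7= 4.57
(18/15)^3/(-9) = -24/125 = -0.19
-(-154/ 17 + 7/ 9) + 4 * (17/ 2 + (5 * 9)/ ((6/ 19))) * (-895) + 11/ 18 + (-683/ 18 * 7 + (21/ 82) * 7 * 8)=-3392578774/ 6273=-540822.38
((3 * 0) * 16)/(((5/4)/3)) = 0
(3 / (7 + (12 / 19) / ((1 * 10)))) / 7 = 285 / 4697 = 0.06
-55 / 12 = -4.58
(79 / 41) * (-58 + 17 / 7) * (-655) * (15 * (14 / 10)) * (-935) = -56461298025 / 41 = -1377104829.88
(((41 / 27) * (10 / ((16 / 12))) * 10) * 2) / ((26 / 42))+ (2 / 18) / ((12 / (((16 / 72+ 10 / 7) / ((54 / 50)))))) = 219692600 / 597051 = 367.96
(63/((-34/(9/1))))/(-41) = 567/1394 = 0.41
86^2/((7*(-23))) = -7396/161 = -45.94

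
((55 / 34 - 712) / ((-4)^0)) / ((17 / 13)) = -313989 / 578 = -543.23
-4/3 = -1.33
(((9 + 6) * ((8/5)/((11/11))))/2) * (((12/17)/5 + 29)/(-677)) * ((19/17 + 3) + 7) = -5617836/978265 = -5.74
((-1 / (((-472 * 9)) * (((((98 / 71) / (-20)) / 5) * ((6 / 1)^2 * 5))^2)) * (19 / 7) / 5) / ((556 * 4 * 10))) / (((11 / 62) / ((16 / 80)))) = 2969149 / 2829548815188480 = 0.00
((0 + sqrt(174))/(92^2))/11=sqrt(174)/93104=0.00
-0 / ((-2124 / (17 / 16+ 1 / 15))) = 0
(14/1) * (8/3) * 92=10304/3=3434.67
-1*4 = -4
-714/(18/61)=-7259/3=-2419.67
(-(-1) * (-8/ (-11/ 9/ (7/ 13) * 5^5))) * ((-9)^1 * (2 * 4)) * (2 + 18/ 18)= -0.24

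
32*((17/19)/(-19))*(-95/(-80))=-34/19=-1.79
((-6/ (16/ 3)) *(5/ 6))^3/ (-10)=675/ 8192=0.08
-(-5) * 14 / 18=35 / 9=3.89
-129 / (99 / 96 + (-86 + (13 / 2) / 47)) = 194016 / 127585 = 1.52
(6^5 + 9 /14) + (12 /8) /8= 871005 /112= 7776.83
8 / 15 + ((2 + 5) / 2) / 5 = 37 / 30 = 1.23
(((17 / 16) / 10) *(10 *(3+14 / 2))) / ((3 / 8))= 85 / 3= 28.33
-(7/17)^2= -49/289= -0.17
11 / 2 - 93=-175 / 2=-87.50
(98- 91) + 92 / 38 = 179 / 19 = 9.42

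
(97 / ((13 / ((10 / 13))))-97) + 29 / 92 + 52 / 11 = -14745669 / 171028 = -86.22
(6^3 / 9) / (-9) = -8 / 3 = -2.67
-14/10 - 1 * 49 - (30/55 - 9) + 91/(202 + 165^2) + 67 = 37799411/1508485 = 25.06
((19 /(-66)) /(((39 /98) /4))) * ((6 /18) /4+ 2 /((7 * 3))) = -665 /1287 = -0.52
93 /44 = 2.11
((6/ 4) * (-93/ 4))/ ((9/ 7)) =-217/ 8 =-27.12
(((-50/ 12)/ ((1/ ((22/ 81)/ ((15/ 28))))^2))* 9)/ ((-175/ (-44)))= -1192576/ 492075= -2.42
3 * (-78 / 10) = -117 / 5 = -23.40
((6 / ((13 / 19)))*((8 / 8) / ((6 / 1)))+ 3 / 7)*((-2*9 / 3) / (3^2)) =-344 / 273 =-1.26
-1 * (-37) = 37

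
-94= -94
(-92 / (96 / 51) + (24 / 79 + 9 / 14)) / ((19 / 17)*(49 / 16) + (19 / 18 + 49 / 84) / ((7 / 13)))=-64882710 / 8753911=-7.41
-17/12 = -1.42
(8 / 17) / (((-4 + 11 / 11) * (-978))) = 0.00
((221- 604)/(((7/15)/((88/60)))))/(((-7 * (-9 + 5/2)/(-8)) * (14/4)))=269632/4459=60.47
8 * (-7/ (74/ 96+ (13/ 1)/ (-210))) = -31360/ 397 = -78.99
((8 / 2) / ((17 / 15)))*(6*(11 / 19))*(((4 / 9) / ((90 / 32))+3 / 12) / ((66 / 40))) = 26440 / 8721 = 3.03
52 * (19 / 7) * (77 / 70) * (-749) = -581438 / 5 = -116287.60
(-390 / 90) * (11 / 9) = -143 / 27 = -5.30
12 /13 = 0.92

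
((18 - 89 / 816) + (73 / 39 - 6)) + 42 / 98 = 351263 / 24752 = 14.19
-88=-88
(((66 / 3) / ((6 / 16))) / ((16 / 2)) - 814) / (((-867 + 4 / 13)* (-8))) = -7865 / 67602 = -0.12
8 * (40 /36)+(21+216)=2213 /9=245.89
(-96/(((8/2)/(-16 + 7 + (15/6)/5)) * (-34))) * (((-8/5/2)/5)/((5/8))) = 192/125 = 1.54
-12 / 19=-0.63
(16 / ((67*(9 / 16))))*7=1792 / 603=2.97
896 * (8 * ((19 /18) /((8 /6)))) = 17024 /3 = 5674.67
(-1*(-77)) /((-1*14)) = -11 /2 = -5.50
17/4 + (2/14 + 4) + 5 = 375/28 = 13.39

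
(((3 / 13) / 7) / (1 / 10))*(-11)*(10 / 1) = -3300 / 91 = -36.26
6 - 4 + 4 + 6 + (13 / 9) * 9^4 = 9489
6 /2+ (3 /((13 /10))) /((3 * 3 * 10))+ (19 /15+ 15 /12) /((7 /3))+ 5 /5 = 27869 /5460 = 5.10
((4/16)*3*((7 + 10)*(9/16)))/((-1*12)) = -153/256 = -0.60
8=8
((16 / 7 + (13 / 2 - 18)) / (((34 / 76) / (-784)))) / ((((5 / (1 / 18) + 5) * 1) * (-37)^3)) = -0.00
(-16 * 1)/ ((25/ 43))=-688/ 25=-27.52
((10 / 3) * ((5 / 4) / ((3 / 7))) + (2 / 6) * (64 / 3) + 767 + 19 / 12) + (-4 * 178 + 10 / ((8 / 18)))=1151 / 12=95.92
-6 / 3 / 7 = -2 / 7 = -0.29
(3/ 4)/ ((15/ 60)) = 3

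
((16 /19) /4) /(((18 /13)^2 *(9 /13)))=2197 /13851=0.16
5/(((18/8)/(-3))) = -20/3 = -6.67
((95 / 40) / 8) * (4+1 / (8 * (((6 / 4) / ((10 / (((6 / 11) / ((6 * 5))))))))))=5681 / 384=14.79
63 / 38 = 1.66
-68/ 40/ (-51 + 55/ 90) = 0.03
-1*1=-1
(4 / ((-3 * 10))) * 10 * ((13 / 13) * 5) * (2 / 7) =-40 / 21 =-1.90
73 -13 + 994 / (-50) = 1003 / 25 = 40.12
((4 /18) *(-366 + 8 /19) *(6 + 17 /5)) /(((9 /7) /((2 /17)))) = -9140936 /130815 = -69.88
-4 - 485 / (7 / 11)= -5363 / 7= -766.14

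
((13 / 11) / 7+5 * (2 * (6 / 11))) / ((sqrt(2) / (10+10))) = 4330 * sqrt(2) / 77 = 79.53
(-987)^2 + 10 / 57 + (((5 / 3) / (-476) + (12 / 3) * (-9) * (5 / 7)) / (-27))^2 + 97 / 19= 27515322545289883 / 28244737584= 974175.19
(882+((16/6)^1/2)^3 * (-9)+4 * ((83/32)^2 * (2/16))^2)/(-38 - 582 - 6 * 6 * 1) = -43461146675/33017561088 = -1.32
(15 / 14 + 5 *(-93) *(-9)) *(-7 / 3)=-19535 / 2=-9767.50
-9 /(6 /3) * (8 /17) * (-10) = 360 /17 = 21.18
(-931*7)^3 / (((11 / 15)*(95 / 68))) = -2971801033908 / 11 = -270163730355.27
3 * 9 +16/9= 28.78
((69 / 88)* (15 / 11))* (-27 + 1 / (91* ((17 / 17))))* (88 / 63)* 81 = -3264.97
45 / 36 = 5 / 4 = 1.25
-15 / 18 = -5 / 6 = -0.83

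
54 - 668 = -614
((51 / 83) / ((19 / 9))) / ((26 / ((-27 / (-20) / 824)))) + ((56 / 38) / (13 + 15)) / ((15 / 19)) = 135179771 / 2027138880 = 0.07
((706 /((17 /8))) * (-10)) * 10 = -564800 /17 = -33223.53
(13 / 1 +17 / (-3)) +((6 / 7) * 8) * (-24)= -157.24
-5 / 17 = -0.29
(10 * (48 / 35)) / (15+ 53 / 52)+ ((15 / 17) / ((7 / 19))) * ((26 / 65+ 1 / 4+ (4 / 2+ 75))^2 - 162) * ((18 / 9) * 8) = 385601241 / 1715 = 224840.37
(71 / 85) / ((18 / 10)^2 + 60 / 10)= 355 / 3927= 0.09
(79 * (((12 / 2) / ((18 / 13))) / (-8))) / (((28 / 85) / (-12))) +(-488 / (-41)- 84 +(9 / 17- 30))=56880207 / 39032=1457.27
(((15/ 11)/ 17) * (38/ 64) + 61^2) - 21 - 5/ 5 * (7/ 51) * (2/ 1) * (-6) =22150941/ 5984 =3701.69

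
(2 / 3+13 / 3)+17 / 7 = 52 / 7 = 7.43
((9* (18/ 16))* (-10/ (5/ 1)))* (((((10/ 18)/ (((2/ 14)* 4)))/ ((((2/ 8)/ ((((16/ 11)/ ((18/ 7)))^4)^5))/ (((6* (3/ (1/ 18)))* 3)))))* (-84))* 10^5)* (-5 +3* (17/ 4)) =69869609874175190319663036717986742272000000/ 1246619322660007424004265600585789041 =56047270.09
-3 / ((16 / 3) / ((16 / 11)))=-9 / 11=-0.82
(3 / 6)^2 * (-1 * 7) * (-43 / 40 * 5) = 301 / 32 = 9.41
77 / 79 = 0.97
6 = 6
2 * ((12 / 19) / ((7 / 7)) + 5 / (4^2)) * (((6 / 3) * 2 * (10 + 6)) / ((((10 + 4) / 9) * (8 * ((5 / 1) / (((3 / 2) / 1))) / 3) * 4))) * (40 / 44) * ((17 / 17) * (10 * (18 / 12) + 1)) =6642 / 209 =31.78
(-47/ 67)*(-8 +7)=0.70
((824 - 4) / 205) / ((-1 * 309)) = -4 / 309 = -0.01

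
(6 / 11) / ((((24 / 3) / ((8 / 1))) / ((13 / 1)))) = 78 / 11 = 7.09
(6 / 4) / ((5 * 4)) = 3 / 40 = 0.08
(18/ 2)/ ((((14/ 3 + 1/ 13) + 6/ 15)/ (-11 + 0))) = -19305/ 1003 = -19.25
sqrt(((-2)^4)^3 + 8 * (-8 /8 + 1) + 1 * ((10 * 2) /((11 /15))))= 2 * sqrt(124729) /11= 64.21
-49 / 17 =-2.88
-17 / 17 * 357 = -357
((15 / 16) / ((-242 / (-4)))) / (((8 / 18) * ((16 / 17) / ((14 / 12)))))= 5355 / 123904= 0.04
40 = 40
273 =273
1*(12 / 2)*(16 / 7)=96 / 7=13.71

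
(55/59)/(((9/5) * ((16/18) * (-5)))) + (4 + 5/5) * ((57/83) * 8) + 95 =122.35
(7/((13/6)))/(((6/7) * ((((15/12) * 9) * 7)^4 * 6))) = 128/7836294375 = 0.00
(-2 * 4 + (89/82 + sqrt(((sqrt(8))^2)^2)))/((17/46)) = 2047/697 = 2.94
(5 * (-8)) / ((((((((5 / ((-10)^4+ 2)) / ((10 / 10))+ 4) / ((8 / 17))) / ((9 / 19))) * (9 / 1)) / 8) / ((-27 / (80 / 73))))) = 630846144 / 12924199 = 48.81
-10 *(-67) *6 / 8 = 1005 / 2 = 502.50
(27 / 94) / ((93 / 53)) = 477 / 2914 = 0.16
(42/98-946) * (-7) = 6619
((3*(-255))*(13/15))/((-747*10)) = 0.09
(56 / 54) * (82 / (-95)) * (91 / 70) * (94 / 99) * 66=-2805712 / 38475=-72.92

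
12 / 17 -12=-192 / 17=-11.29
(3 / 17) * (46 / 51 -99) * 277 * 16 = -76724.21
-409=-409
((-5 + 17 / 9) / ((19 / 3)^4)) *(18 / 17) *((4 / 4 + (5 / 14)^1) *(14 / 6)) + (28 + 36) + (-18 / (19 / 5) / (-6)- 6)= 6854273 / 116603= 58.78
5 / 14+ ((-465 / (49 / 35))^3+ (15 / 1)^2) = -25136001655 / 686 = -36641401.83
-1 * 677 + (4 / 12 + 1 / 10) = -20297 / 30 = -676.57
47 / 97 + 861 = 83564 / 97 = 861.48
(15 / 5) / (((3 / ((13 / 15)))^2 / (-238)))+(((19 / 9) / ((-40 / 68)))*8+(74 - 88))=-69052 / 675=-102.30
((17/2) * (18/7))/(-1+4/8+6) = 306/77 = 3.97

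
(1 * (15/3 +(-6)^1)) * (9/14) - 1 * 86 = -1213/14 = -86.64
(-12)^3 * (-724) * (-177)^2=39194834688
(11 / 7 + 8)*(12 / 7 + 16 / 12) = 4288 / 147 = 29.17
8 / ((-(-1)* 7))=8 / 7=1.14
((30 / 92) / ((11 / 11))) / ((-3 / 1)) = -5 / 46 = -0.11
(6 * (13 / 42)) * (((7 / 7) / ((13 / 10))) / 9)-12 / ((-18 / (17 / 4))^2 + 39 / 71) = -3906338 / 7966035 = -0.49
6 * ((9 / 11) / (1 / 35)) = 1890 / 11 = 171.82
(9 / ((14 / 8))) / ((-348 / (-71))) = 213 / 203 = 1.05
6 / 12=1 / 2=0.50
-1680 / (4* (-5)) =84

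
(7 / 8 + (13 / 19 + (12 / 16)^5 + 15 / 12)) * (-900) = -13336425 / 4864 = -2741.86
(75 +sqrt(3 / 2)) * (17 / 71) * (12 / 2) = 51 * sqrt(6) / 71 +7650 / 71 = 109.51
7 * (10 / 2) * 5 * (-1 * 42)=-7350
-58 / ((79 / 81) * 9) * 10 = -5220 / 79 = -66.08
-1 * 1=-1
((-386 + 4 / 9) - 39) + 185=-2156 / 9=-239.56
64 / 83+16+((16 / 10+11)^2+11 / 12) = 4393549 / 24900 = 176.45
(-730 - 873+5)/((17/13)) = -1222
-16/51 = -0.31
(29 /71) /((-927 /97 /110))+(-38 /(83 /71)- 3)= -219645389 /5462811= -40.21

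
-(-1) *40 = 40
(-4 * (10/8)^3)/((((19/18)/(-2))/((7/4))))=7875/304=25.90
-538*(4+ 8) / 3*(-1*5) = 10760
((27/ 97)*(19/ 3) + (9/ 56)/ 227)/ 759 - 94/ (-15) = 29335601173/ 4679477880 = 6.27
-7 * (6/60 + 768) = -53767/10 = -5376.70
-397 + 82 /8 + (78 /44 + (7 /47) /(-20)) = -1990371 /5170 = -384.98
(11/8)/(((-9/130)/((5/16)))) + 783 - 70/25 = 2229101/2880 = 773.99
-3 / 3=-1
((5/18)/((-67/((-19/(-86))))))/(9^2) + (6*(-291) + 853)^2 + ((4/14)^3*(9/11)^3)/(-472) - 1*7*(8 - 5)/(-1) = 180455166001748220091/226284582505212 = 797470.00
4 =4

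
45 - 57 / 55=2418 / 55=43.96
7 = 7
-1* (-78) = 78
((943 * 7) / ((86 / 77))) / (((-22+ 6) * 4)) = -508277 / 5504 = -92.35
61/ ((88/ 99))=68.62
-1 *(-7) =7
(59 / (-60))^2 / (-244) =-3481 / 878400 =-0.00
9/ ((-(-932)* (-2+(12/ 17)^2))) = -2601/ 404488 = -0.01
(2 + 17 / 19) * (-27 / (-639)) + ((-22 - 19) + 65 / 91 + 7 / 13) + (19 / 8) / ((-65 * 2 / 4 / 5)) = -39.99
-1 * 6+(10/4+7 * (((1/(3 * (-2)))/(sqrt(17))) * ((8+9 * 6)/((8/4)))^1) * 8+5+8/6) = 17/6-868 * sqrt(17)/51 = -67.34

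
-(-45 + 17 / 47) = 2098 / 47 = 44.64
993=993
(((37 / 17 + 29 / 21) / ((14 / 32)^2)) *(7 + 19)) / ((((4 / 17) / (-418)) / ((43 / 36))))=-9496023680 / 9261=-1025377.79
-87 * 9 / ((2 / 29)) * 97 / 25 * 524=-23083027.92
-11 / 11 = -1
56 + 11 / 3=179 / 3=59.67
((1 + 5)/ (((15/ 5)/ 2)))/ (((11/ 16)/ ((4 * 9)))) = 2304/ 11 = 209.45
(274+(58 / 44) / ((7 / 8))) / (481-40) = 21214 / 33957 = 0.62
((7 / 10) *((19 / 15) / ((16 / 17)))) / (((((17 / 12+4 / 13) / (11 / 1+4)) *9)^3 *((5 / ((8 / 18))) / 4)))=158957344 / 525557943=0.30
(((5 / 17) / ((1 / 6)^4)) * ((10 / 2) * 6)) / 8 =24300 / 17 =1429.41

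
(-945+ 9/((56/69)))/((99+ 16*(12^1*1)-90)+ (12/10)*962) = -9685/14056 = -0.69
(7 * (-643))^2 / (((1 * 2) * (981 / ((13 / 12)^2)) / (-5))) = -17118855845 / 282528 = -60591.71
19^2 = 361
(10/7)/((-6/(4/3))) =-20/63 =-0.32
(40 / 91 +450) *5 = 204950 / 91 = 2252.20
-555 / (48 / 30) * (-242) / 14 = 335775 / 56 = 5995.98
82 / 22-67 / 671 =2434 / 671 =3.63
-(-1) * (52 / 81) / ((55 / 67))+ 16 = 74764 / 4455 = 16.78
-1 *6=-6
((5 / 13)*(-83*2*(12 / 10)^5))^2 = 1666205945856 / 66015625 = 25239.57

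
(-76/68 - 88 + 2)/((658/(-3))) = 4443/11186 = 0.40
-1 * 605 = -605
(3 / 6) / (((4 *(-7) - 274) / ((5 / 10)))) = -1 / 1208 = -0.00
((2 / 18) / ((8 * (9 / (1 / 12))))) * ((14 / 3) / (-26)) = -7 / 303264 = -0.00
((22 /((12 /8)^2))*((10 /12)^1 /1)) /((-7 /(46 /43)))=-1.25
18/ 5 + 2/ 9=172/ 45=3.82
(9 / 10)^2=81 / 100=0.81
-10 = -10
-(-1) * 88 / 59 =88 / 59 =1.49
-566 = -566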